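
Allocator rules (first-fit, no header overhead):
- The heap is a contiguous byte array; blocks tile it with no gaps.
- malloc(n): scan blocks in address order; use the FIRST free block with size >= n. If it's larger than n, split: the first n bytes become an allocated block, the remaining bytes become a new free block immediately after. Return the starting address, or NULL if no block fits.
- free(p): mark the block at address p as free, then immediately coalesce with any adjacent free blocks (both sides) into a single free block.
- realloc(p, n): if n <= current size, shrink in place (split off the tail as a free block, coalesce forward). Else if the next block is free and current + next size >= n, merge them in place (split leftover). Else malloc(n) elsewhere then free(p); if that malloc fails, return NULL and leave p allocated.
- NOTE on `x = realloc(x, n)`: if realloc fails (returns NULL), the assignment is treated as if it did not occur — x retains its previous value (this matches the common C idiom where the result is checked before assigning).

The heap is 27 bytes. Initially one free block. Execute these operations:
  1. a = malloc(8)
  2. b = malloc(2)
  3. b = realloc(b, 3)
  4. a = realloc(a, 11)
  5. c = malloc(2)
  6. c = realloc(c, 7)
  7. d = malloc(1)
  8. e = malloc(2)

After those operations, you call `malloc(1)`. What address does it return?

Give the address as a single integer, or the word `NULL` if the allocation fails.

Op 1: a = malloc(8) -> a = 0; heap: [0-7 ALLOC][8-26 FREE]
Op 2: b = malloc(2) -> b = 8; heap: [0-7 ALLOC][8-9 ALLOC][10-26 FREE]
Op 3: b = realloc(b, 3) -> b = 8; heap: [0-7 ALLOC][8-10 ALLOC][11-26 FREE]
Op 4: a = realloc(a, 11) -> a = 11; heap: [0-7 FREE][8-10 ALLOC][11-21 ALLOC][22-26 FREE]
Op 5: c = malloc(2) -> c = 0; heap: [0-1 ALLOC][2-7 FREE][8-10 ALLOC][11-21 ALLOC][22-26 FREE]
Op 6: c = realloc(c, 7) -> c = 0; heap: [0-6 ALLOC][7-7 FREE][8-10 ALLOC][11-21 ALLOC][22-26 FREE]
Op 7: d = malloc(1) -> d = 7; heap: [0-6 ALLOC][7-7 ALLOC][8-10 ALLOC][11-21 ALLOC][22-26 FREE]
Op 8: e = malloc(2) -> e = 22; heap: [0-6 ALLOC][7-7 ALLOC][8-10 ALLOC][11-21 ALLOC][22-23 ALLOC][24-26 FREE]
malloc(1): first-fit scan over [0-6 ALLOC][7-7 ALLOC][8-10 ALLOC][11-21 ALLOC][22-23 ALLOC][24-26 FREE] -> 24

Answer: 24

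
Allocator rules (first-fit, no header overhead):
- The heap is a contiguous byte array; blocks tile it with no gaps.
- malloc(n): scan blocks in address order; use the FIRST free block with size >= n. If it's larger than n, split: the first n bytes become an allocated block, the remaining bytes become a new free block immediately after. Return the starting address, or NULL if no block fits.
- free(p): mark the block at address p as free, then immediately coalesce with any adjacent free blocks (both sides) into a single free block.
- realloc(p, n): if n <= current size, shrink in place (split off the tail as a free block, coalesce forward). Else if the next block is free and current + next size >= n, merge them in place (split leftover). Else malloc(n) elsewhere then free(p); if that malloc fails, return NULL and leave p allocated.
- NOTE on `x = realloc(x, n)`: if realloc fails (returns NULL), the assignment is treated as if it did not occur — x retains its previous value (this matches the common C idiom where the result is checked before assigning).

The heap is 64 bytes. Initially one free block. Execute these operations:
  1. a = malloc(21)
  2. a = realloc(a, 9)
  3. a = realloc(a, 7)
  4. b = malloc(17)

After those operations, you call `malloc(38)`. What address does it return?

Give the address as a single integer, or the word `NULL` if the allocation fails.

Op 1: a = malloc(21) -> a = 0; heap: [0-20 ALLOC][21-63 FREE]
Op 2: a = realloc(a, 9) -> a = 0; heap: [0-8 ALLOC][9-63 FREE]
Op 3: a = realloc(a, 7) -> a = 0; heap: [0-6 ALLOC][7-63 FREE]
Op 4: b = malloc(17) -> b = 7; heap: [0-6 ALLOC][7-23 ALLOC][24-63 FREE]
malloc(38): first-fit scan over [0-6 ALLOC][7-23 ALLOC][24-63 FREE] -> 24

Answer: 24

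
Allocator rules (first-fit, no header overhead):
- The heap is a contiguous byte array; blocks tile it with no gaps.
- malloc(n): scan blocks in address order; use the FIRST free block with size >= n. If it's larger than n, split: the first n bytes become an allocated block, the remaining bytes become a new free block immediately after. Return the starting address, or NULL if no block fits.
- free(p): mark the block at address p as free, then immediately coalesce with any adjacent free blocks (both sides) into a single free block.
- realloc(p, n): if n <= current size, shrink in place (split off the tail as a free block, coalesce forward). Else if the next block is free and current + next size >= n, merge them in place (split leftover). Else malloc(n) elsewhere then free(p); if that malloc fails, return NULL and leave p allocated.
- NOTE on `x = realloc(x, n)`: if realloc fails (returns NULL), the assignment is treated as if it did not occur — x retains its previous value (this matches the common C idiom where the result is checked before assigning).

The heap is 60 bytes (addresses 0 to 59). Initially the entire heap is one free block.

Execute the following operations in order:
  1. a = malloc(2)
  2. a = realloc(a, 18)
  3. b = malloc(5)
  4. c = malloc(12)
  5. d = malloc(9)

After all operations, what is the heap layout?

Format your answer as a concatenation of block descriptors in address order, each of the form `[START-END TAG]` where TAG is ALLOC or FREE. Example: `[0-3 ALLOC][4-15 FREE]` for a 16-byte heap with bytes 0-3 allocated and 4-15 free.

Answer: [0-17 ALLOC][18-22 ALLOC][23-34 ALLOC][35-43 ALLOC][44-59 FREE]

Derivation:
Op 1: a = malloc(2) -> a = 0; heap: [0-1 ALLOC][2-59 FREE]
Op 2: a = realloc(a, 18) -> a = 0; heap: [0-17 ALLOC][18-59 FREE]
Op 3: b = malloc(5) -> b = 18; heap: [0-17 ALLOC][18-22 ALLOC][23-59 FREE]
Op 4: c = malloc(12) -> c = 23; heap: [0-17 ALLOC][18-22 ALLOC][23-34 ALLOC][35-59 FREE]
Op 5: d = malloc(9) -> d = 35; heap: [0-17 ALLOC][18-22 ALLOC][23-34 ALLOC][35-43 ALLOC][44-59 FREE]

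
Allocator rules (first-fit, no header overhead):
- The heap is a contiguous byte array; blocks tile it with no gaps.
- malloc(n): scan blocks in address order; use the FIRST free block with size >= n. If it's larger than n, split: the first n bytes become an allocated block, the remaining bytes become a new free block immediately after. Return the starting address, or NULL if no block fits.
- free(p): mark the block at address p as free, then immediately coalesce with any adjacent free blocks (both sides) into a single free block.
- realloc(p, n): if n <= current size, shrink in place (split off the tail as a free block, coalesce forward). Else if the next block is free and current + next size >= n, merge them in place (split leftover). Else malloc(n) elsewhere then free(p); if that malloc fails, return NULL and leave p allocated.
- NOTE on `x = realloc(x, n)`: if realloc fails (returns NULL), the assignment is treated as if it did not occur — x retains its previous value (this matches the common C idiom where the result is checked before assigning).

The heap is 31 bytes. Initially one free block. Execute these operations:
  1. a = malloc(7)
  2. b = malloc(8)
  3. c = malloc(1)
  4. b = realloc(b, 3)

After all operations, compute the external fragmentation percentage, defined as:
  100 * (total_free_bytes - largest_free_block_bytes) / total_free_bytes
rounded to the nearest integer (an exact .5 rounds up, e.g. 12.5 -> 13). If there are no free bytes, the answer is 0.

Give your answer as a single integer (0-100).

Op 1: a = malloc(7) -> a = 0; heap: [0-6 ALLOC][7-30 FREE]
Op 2: b = malloc(8) -> b = 7; heap: [0-6 ALLOC][7-14 ALLOC][15-30 FREE]
Op 3: c = malloc(1) -> c = 15; heap: [0-6 ALLOC][7-14 ALLOC][15-15 ALLOC][16-30 FREE]
Op 4: b = realloc(b, 3) -> b = 7; heap: [0-6 ALLOC][7-9 ALLOC][10-14 FREE][15-15 ALLOC][16-30 FREE]
Free blocks: [5 15] total_free=20 largest=15 -> 100*(20-15)/20 = 500/20 = 25

Answer: 25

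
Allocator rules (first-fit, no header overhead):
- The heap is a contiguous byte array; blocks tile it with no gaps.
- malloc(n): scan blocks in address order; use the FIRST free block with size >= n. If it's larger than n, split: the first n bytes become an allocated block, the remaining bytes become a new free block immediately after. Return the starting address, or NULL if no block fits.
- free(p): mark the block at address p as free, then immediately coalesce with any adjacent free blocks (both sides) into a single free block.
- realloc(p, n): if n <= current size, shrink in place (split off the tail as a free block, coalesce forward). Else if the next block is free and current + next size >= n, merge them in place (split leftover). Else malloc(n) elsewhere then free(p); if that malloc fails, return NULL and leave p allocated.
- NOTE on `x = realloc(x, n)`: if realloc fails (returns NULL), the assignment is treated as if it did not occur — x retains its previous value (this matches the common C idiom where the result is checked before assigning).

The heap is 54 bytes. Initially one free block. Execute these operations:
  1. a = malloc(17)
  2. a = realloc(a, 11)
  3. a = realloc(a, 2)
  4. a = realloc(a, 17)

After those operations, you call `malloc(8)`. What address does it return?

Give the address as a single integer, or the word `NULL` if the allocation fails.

Op 1: a = malloc(17) -> a = 0; heap: [0-16 ALLOC][17-53 FREE]
Op 2: a = realloc(a, 11) -> a = 0; heap: [0-10 ALLOC][11-53 FREE]
Op 3: a = realloc(a, 2) -> a = 0; heap: [0-1 ALLOC][2-53 FREE]
Op 4: a = realloc(a, 17) -> a = 0; heap: [0-16 ALLOC][17-53 FREE]
malloc(8): first-fit scan over [0-16 ALLOC][17-53 FREE] -> 17

Answer: 17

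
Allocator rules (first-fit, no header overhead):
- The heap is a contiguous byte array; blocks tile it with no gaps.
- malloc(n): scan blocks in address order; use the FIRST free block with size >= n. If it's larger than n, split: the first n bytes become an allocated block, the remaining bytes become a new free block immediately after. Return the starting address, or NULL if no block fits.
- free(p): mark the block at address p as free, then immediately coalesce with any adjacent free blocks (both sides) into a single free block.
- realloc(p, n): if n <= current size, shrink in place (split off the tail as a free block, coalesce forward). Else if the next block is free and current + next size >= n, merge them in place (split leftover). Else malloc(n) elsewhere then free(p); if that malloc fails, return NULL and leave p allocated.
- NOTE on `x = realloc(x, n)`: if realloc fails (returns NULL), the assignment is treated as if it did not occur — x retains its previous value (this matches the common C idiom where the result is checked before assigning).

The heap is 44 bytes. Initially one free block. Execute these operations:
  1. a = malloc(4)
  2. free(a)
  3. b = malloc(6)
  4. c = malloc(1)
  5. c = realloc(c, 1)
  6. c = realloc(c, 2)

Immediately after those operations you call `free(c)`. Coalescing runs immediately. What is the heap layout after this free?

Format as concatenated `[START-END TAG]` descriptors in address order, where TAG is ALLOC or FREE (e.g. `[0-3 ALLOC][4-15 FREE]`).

Op 1: a = malloc(4) -> a = 0; heap: [0-3 ALLOC][4-43 FREE]
Op 2: free(a) -> (freed a); heap: [0-43 FREE]
Op 3: b = malloc(6) -> b = 0; heap: [0-5 ALLOC][6-43 FREE]
Op 4: c = malloc(1) -> c = 6; heap: [0-5 ALLOC][6-6 ALLOC][7-43 FREE]
Op 5: c = realloc(c, 1) -> c = 6; heap: [0-5 ALLOC][6-6 ALLOC][7-43 FREE]
Op 6: c = realloc(c, 2) -> c = 6; heap: [0-5 ALLOC][6-7 ALLOC][8-43 FREE]
free(c): c = 6 -> block [6-7 ALLOC]; mark free, coalesce with adjacent free neighbors -> [0-5 ALLOC][6-43 FREE]

Answer: [0-5 ALLOC][6-43 FREE]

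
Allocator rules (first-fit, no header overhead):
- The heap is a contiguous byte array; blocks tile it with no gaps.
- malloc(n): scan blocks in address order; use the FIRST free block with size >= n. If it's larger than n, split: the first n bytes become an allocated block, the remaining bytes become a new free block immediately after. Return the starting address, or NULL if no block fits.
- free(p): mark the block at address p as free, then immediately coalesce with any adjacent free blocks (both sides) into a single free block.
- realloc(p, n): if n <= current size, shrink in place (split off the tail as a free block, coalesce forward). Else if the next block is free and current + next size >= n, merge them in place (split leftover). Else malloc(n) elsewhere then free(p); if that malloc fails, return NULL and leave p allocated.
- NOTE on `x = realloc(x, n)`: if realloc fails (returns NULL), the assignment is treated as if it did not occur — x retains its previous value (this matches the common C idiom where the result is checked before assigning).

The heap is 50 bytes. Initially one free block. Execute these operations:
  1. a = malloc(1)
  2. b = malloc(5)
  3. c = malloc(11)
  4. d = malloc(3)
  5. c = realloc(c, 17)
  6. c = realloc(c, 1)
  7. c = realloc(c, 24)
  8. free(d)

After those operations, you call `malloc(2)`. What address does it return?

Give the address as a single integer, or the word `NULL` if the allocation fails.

Op 1: a = malloc(1) -> a = 0; heap: [0-0 ALLOC][1-49 FREE]
Op 2: b = malloc(5) -> b = 1; heap: [0-0 ALLOC][1-5 ALLOC][6-49 FREE]
Op 3: c = malloc(11) -> c = 6; heap: [0-0 ALLOC][1-5 ALLOC][6-16 ALLOC][17-49 FREE]
Op 4: d = malloc(3) -> d = 17; heap: [0-0 ALLOC][1-5 ALLOC][6-16 ALLOC][17-19 ALLOC][20-49 FREE]
Op 5: c = realloc(c, 17) -> c = 20; heap: [0-0 ALLOC][1-5 ALLOC][6-16 FREE][17-19 ALLOC][20-36 ALLOC][37-49 FREE]
Op 6: c = realloc(c, 1) -> c = 20; heap: [0-0 ALLOC][1-5 ALLOC][6-16 FREE][17-19 ALLOC][20-20 ALLOC][21-49 FREE]
Op 7: c = realloc(c, 24) -> c = 20; heap: [0-0 ALLOC][1-5 ALLOC][6-16 FREE][17-19 ALLOC][20-43 ALLOC][44-49 FREE]
Op 8: free(d) -> (freed d); heap: [0-0 ALLOC][1-5 ALLOC][6-19 FREE][20-43 ALLOC][44-49 FREE]
malloc(2): first-fit scan over [0-0 ALLOC][1-5 ALLOC][6-19 FREE][20-43 ALLOC][44-49 FREE] -> 6

Answer: 6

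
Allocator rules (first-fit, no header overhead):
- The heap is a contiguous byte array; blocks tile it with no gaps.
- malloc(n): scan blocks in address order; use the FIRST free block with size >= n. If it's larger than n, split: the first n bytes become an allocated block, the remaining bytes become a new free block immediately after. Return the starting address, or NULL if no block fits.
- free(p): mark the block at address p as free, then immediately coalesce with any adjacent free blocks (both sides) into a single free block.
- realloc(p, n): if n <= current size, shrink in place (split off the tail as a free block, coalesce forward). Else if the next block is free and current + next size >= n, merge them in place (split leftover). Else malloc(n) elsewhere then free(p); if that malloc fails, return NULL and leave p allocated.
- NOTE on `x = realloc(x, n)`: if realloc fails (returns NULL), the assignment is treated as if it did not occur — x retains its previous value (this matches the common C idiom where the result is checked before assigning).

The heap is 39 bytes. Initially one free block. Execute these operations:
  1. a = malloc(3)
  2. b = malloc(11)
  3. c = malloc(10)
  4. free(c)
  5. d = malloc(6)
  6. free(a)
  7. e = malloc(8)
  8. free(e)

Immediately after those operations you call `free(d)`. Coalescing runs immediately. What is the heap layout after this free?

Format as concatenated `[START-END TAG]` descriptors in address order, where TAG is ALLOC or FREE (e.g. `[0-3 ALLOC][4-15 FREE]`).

Op 1: a = malloc(3) -> a = 0; heap: [0-2 ALLOC][3-38 FREE]
Op 2: b = malloc(11) -> b = 3; heap: [0-2 ALLOC][3-13 ALLOC][14-38 FREE]
Op 3: c = malloc(10) -> c = 14; heap: [0-2 ALLOC][3-13 ALLOC][14-23 ALLOC][24-38 FREE]
Op 4: free(c) -> (freed c); heap: [0-2 ALLOC][3-13 ALLOC][14-38 FREE]
Op 5: d = malloc(6) -> d = 14; heap: [0-2 ALLOC][3-13 ALLOC][14-19 ALLOC][20-38 FREE]
Op 6: free(a) -> (freed a); heap: [0-2 FREE][3-13 ALLOC][14-19 ALLOC][20-38 FREE]
Op 7: e = malloc(8) -> e = 20; heap: [0-2 FREE][3-13 ALLOC][14-19 ALLOC][20-27 ALLOC][28-38 FREE]
Op 8: free(e) -> (freed e); heap: [0-2 FREE][3-13 ALLOC][14-19 ALLOC][20-38 FREE]
free(d): d = 14 -> block [14-19 ALLOC]; mark free, coalesce with adjacent free neighbors -> [0-2 FREE][3-13 ALLOC][14-38 FREE]

Answer: [0-2 FREE][3-13 ALLOC][14-38 FREE]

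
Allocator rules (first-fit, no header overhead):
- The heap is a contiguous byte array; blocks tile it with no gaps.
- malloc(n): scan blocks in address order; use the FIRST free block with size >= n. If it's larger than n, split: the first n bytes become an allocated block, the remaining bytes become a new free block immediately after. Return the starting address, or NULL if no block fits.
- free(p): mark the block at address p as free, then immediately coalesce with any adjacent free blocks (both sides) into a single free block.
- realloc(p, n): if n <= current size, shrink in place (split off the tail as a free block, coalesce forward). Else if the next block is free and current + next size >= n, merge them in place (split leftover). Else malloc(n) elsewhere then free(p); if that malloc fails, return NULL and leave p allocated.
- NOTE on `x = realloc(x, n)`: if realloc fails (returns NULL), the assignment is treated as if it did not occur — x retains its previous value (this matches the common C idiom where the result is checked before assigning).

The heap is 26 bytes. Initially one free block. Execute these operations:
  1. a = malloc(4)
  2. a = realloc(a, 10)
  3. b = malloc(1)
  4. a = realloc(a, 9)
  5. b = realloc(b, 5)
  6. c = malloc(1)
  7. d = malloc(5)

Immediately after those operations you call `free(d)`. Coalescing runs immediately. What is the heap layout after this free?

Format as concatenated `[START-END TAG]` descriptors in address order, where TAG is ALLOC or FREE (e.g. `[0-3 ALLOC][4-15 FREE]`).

Op 1: a = malloc(4) -> a = 0; heap: [0-3 ALLOC][4-25 FREE]
Op 2: a = realloc(a, 10) -> a = 0; heap: [0-9 ALLOC][10-25 FREE]
Op 3: b = malloc(1) -> b = 10; heap: [0-9 ALLOC][10-10 ALLOC][11-25 FREE]
Op 4: a = realloc(a, 9) -> a = 0; heap: [0-8 ALLOC][9-9 FREE][10-10 ALLOC][11-25 FREE]
Op 5: b = realloc(b, 5) -> b = 10; heap: [0-8 ALLOC][9-9 FREE][10-14 ALLOC][15-25 FREE]
Op 6: c = malloc(1) -> c = 9; heap: [0-8 ALLOC][9-9 ALLOC][10-14 ALLOC][15-25 FREE]
Op 7: d = malloc(5) -> d = 15; heap: [0-8 ALLOC][9-9 ALLOC][10-14 ALLOC][15-19 ALLOC][20-25 FREE]
free(d): d = 15 -> block [15-19 ALLOC]; mark free, coalesce with adjacent free neighbors -> [0-8 ALLOC][9-9 ALLOC][10-14 ALLOC][15-25 FREE]

Answer: [0-8 ALLOC][9-9 ALLOC][10-14 ALLOC][15-25 FREE]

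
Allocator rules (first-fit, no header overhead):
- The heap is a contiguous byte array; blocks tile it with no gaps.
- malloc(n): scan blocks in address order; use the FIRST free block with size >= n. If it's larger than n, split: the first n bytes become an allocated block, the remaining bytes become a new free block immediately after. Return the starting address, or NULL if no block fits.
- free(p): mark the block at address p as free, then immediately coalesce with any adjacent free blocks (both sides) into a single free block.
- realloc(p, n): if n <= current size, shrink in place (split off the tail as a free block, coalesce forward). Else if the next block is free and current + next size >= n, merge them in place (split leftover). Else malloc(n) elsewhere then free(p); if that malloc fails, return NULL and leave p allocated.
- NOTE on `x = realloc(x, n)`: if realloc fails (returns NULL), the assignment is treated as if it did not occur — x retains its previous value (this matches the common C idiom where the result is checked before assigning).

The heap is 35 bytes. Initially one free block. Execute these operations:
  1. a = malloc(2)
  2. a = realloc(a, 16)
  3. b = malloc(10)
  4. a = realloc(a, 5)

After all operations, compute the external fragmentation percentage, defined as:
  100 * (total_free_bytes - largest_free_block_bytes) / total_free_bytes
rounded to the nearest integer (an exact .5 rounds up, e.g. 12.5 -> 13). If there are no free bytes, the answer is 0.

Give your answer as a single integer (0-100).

Answer: 45

Derivation:
Op 1: a = malloc(2) -> a = 0; heap: [0-1 ALLOC][2-34 FREE]
Op 2: a = realloc(a, 16) -> a = 0; heap: [0-15 ALLOC][16-34 FREE]
Op 3: b = malloc(10) -> b = 16; heap: [0-15 ALLOC][16-25 ALLOC][26-34 FREE]
Op 4: a = realloc(a, 5) -> a = 0; heap: [0-4 ALLOC][5-15 FREE][16-25 ALLOC][26-34 FREE]
Free blocks: [11 9] total_free=20 largest=11 -> 100*(20-11)/20 = 900/20 = 45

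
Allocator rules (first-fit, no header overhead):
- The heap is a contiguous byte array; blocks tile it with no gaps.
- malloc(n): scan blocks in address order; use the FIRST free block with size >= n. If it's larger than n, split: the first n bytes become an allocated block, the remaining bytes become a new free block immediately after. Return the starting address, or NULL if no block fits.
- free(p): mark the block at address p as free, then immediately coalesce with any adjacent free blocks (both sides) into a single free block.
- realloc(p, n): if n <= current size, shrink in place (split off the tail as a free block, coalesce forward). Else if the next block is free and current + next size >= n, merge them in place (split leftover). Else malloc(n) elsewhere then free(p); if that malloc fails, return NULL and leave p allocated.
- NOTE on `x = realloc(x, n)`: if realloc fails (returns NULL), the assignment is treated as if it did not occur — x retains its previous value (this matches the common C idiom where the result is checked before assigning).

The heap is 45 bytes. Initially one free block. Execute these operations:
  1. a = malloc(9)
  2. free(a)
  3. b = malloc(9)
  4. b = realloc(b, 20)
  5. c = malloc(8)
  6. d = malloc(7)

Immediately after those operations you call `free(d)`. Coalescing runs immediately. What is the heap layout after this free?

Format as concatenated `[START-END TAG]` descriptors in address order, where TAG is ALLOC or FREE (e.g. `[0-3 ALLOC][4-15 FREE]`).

Answer: [0-19 ALLOC][20-27 ALLOC][28-44 FREE]

Derivation:
Op 1: a = malloc(9) -> a = 0; heap: [0-8 ALLOC][9-44 FREE]
Op 2: free(a) -> (freed a); heap: [0-44 FREE]
Op 3: b = malloc(9) -> b = 0; heap: [0-8 ALLOC][9-44 FREE]
Op 4: b = realloc(b, 20) -> b = 0; heap: [0-19 ALLOC][20-44 FREE]
Op 5: c = malloc(8) -> c = 20; heap: [0-19 ALLOC][20-27 ALLOC][28-44 FREE]
Op 6: d = malloc(7) -> d = 28; heap: [0-19 ALLOC][20-27 ALLOC][28-34 ALLOC][35-44 FREE]
free(d): d = 28 -> block [28-34 ALLOC]; mark free, coalesce with adjacent free neighbors -> [0-19 ALLOC][20-27 ALLOC][28-44 FREE]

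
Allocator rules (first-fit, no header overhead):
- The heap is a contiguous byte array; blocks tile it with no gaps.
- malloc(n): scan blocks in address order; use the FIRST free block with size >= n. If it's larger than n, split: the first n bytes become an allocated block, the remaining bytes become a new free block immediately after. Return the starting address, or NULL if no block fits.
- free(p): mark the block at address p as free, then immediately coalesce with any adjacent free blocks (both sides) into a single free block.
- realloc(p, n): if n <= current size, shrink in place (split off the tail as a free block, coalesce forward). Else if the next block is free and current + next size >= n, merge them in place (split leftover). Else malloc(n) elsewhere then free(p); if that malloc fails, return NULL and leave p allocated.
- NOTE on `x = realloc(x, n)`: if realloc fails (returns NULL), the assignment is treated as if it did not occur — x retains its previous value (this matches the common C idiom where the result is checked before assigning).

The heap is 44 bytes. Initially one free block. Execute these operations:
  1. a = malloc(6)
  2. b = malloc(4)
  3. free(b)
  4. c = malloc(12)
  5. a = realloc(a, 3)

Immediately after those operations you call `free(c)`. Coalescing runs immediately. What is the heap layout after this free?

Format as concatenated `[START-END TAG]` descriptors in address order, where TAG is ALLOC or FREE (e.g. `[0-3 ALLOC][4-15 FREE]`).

Answer: [0-2 ALLOC][3-43 FREE]

Derivation:
Op 1: a = malloc(6) -> a = 0; heap: [0-5 ALLOC][6-43 FREE]
Op 2: b = malloc(4) -> b = 6; heap: [0-5 ALLOC][6-9 ALLOC][10-43 FREE]
Op 3: free(b) -> (freed b); heap: [0-5 ALLOC][6-43 FREE]
Op 4: c = malloc(12) -> c = 6; heap: [0-5 ALLOC][6-17 ALLOC][18-43 FREE]
Op 5: a = realloc(a, 3) -> a = 0; heap: [0-2 ALLOC][3-5 FREE][6-17 ALLOC][18-43 FREE]
free(c): c = 6 -> block [6-17 ALLOC]; mark free, coalesce with adjacent free neighbors -> [0-2 ALLOC][3-43 FREE]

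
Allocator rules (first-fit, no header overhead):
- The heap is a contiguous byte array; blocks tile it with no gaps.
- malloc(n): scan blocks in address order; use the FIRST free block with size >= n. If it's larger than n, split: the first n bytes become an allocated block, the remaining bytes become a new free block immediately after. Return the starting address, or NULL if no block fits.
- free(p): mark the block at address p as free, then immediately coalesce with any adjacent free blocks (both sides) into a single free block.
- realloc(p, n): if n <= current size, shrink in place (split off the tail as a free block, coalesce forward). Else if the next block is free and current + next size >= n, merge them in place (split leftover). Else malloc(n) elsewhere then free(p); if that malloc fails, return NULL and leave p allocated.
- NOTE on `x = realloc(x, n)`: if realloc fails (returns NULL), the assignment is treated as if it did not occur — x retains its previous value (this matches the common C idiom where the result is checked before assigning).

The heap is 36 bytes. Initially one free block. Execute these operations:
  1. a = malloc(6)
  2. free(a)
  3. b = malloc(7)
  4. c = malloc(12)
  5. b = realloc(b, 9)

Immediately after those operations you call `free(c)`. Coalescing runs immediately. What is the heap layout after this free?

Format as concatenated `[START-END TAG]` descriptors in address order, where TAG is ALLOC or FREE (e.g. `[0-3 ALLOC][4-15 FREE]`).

Op 1: a = malloc(6) -> a = 0; heap: [0-5 ALLOC][6-35 FREE]
Op 2: free(a) -> (freed a); heap: [0-35 FREE]
Op 3: b = malloc(7) -> b = 0; heap: [0-6 ALLOC][7-35 FREE]
Op 4: c = malloc(12) -> c = 7; heap: [0-6 ALLOC][7-18 ALLOC][19-35 FREE]
Op 5: b = realloc(b, 9) -> b = 19; heap: [0-6 FREE][7-18 ALLOC][19-27 ALLOC][28-35 FREE]
free(c): c = 7 -> block [7-18 ALLOC]; mark free, coalesce with adjacent free neighbors -> [0-18 FREE][19-27 ALLOC][28-35 FREE]

Answer: [0-18 FREE][19-27 ALLOC][28-35 FREE]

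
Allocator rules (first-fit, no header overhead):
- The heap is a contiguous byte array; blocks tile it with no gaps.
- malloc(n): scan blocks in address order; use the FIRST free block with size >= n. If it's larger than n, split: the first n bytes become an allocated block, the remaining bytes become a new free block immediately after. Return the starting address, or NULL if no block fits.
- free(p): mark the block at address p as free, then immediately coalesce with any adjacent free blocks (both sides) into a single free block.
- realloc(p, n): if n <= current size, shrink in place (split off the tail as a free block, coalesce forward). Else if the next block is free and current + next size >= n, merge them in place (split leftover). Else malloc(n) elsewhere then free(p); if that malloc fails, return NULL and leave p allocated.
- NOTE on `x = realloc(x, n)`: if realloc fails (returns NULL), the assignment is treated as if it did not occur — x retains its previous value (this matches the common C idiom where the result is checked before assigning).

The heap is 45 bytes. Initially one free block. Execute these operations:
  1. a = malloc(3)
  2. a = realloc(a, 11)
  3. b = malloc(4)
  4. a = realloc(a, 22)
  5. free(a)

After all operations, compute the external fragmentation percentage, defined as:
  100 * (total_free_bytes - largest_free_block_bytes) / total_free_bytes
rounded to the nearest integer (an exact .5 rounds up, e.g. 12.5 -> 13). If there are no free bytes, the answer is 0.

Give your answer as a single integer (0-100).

Answer: 27

Derivation:
Op 1: a = malloc(3) -> a = 0; heap: [0-2 ALLOC][3-44 FREE]
Op 2: a = realloc(a, 11) -> a = 0; heap: [0-10 ALLOC][11-44 FREE]
Op 3: b = malloc(4) -> b = 11; heap: [0-10 ALLOC][11-14 ALLOC][15-44 FREE]
Op 4: a = realloc(a, 22) -> a = 15; heap: [0-10 FREE][11-14 ALLOC][15-36 ALLOC][37-44 FREE]
Op 5: free(a) -> (freed a); heap: [0-10 FREE][11-14 ALLOC][15-44 FREE]
Free blocks: [11 30] total_free=41 largest=30 -> 100*(41-30)/41 = 1100/41 ≈ 26.829 -> rounds to 27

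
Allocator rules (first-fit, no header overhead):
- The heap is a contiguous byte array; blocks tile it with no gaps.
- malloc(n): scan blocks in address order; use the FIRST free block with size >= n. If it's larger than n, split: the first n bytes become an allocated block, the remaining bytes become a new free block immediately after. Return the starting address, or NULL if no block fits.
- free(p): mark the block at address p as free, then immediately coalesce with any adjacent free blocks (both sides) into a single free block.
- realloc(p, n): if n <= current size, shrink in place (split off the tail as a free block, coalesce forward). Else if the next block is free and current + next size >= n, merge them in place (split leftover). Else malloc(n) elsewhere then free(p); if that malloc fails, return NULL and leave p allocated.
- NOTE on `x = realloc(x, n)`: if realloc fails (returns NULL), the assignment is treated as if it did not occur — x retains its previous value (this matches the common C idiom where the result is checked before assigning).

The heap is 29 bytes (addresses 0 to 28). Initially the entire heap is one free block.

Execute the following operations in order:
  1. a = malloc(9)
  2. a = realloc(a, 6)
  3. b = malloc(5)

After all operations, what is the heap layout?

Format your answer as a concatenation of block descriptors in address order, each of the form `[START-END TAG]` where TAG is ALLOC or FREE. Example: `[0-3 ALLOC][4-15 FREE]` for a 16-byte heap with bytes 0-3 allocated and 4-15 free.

Answer: [0-5 ALLOC][6-10 ALLOC][11-28 FREE]

Derivation:
Op 1: a = malloc(9) -> a = 0; heap: [0-8 ALLOC][9-28 FREE]
Op 2: a = realloc(a, 6) -> a = 0; heap: [0-5 ALLOC][6-28 FREE]
Op 3: b = malloc(5) -> b = 6; heap: [0-5 ALLOC][6-10 ALLOC][11-28 FREE]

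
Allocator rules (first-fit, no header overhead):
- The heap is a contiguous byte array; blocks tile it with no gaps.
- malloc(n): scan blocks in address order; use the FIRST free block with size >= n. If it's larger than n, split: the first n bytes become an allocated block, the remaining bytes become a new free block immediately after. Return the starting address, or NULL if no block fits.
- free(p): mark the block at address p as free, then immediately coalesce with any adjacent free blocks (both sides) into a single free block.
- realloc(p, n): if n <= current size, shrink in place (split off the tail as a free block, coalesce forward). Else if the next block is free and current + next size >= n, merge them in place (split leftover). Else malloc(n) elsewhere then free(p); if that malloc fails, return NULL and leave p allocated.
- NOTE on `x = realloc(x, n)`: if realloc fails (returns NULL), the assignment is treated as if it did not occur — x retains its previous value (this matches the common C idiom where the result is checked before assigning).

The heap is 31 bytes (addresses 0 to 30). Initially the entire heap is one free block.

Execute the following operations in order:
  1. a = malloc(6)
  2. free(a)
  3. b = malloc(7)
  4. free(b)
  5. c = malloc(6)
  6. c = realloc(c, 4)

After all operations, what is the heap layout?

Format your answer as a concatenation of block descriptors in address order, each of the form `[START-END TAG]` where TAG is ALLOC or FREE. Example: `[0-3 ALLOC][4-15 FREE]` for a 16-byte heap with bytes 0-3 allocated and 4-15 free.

Op 1: a = malloc(6) -> a = 0; heap: [0-5 ALLOC][6-30 FREE]
Op 2: free(a) -> (freed a); heap: [0-30 FREE]
Op 3: b = malloc(7) -> b = 0; heap: [0-6 ALLOC][7-30 FREE]
Op 4: free(b) -> (freed b); heap: [0-30 FREE]
Op 5: c = malloc(6) -> c = 0; heap: [0-5 ALLOC][6-30 FREE]
Op 6: c = realloc(c, 4) -> c = 0; heap: [0-3 ALLOC][4-30 FREE]

Answer: [0-3 ALLOC][4-30 FREE]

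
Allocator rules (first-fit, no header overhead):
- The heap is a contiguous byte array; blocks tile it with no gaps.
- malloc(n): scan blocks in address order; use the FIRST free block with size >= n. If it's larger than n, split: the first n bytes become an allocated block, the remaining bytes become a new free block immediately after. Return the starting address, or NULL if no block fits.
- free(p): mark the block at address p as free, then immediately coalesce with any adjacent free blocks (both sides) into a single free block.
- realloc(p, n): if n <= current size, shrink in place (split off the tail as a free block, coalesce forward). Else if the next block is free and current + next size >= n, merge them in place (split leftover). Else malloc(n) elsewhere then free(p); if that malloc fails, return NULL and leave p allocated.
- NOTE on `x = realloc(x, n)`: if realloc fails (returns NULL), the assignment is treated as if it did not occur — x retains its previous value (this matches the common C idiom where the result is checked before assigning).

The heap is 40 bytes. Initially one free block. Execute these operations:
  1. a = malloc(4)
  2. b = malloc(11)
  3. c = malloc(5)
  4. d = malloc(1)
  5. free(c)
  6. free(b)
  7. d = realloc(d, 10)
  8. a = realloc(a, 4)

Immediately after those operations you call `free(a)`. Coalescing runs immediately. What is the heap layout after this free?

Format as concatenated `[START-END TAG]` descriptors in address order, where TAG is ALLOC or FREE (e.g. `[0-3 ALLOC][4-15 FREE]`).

Op 1: a = malloc(4) -> a = 0; heap: [0-3 ALLOC][4-39 FREE]
Op 2: b = malloc(11) -> b = 4; heap: [0-3 ALLOC][4-14 ALLOC][15-39 FREE]
Op 3: c = malloc(5) -> c = 15; heap: [0-3 ALLOC][4-14 ALLOC][15-19 ALLOC][20-39 FREE]
Op 4: d = malloc(1) -> d = 20; heap: [0-3 ALLOC][4-14 ALLOC][15-19 ALLOC][20-20 ALLOC][21-39 FREE]
Op 5: free(c) -> (freed c); heap: [0-3 ALLOC][4-14 ALLOC][15-19 FREE][20-20 ALLOC][21-39 FREE]
Op 6: free(b) -> (freed b); heap: [0-3 ALLOC][4-19 FREE][20-20 ALLOC][21-39 FREE]
Op 7: d = realloc(d, 10) -> d = 20; heap: [0-3 ALLOC][4-19 FREE][20-29 ALLOC][30-39 FREE]
Op 8: a = realloc(a, 4) -> a = 0; heap: [0-3 ALLOC][4-19 FREE][20-29 ALLOC][30-39 FREE]
free(a): a = 0 -> block [0-3 ALLOC]; mark free, coalesce with adjacent free neighbors -> [0-19 FREE][20-29 ALLOC][30-39 FREE]

Answer: [0-19 FREE][20-29 ALLOC][30-39 FREE]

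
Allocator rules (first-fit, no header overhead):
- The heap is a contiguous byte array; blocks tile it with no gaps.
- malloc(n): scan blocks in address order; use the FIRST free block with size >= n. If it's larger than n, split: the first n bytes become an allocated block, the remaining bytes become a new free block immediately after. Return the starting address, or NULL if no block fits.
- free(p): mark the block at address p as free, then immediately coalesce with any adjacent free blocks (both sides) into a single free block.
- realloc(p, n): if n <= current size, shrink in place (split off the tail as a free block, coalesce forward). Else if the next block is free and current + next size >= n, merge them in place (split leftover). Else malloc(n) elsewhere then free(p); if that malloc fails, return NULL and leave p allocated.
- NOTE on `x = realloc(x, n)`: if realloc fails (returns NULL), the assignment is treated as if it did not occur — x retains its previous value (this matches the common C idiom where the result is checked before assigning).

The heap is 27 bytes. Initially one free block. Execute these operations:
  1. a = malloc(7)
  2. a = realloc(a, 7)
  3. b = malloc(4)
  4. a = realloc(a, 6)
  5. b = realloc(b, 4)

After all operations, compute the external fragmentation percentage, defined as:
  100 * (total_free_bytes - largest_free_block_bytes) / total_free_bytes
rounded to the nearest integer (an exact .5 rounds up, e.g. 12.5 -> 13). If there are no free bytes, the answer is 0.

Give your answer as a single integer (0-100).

Op 1: a = malloc(7) -> a = 0; heap: [0-6 ALLOC][7-26 FREE]
Op 2: a = realloc(a, 7) -> a = 0; heap: [0-6 ALLOC][7-26 FREE]
Op 3: b = malloc(4) -> b = 7; heap: [0-6 ALLOC][7-10 ALLOC][11-26 FREE]
Op 4: a = realloc(a, 6) -> a = 0; heap: [0-5 ALLOC][6-6 FREE][7-10 ALLOC][11-26 FREE]
Op 5: b = realloc(b, 4) -> b = 7; heap: [0-5 ALLOC][6-6 FREE][7-10 ALLOC][11-26 FREE]
Free blocks: [1 16] total_free=17 largest=16 -> 100*(17-16)/17 = 100/17 ≈ 5.882 -> rounds to 6

Answer: 6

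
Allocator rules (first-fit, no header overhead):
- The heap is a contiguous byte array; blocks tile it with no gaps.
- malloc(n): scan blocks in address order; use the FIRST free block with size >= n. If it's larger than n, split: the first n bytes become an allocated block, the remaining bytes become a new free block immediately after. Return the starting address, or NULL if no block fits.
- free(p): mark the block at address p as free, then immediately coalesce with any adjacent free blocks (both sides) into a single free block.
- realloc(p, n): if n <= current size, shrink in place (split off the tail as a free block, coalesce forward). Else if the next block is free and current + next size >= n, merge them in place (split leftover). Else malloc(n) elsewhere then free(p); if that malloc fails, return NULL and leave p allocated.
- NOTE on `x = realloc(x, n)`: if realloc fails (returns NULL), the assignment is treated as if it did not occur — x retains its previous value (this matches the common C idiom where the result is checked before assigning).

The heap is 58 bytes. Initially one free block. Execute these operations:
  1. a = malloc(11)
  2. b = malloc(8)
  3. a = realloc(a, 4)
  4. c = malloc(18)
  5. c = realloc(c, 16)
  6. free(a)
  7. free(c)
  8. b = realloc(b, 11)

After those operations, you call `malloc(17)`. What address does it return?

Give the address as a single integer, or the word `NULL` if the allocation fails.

Op 1: a = malloc(11) -> a = 0; heap: [0-10 ALLOC][11-57 FREE]
Op 2: b = malloc(8) -> b = 11; heap: [0-10 ALLOC][11-18 ALLOC][19-57 FREE]
Op 3: a = realloc(a, 4) -> a = 0; heap: [0-3 ALLOC][4-10 FREE][11-18 ALLOC][19-57 FREE]
Op 4: c = malloc(18) -> c = 19; heap: [0-3 ALLOC][4-10 FREE][11-18 ALLOC][19-36 ALLOC][37-57 FREE]
Op 5: c = realloc(c, 16) -> c = 19; heap: [0-3 ALLOC][4-10 FREE][11-18 ALLOC][19-34 ALLOC][35-57 FREE]
Op 6: free(a) -> (freed a); heap: [0-10 FREE][11-18 ALLOC][19-34 ALLOC][35-57 FREE]
Op 7: free(c) -> (freed c); heap: [0-10 FREE][11-18 ALLOC][19-57 FREE]
Op 8: b = realloc(b, 11) -> b = 11; heap: [0-10 FREE][11-21 ALLOC][22-57 FREE]
malloc(17): first-fit scan over [0-10 FREE][11-21 ALLOC][22-57 FREE] -> 22

Answer: 22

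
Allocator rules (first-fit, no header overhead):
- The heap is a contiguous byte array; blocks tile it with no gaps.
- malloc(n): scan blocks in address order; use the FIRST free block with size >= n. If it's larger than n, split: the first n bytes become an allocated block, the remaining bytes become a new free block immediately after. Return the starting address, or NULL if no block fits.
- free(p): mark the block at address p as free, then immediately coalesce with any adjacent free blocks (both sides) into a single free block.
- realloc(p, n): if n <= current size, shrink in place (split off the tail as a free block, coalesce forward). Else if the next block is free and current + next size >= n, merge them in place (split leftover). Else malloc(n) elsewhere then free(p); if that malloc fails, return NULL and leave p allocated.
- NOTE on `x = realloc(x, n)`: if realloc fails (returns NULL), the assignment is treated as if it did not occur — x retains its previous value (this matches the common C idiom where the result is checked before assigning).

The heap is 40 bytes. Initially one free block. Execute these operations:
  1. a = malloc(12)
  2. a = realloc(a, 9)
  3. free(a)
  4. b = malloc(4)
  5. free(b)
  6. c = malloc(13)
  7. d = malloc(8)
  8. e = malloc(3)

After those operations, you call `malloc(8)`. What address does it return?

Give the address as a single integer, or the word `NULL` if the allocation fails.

Answer: 24

Derivation:
Op 1: a = malloc(12) -> a = 0; heap: [0-11 ALLOC][12-39 FREE]
Op 2: a = realloc(a, 9) -> a = 0; heap: [0-8 ALLOC][9-39 FREE]
Op 3: free(a) -> (freed a); heap: [0-39 FREE]
Op 4: b = malloc(4) -> b = 0; heap: [0-3 ALLOC][4-39 FREE]
Op 5: free(b) -> (freed b); heap: [0-39 FREE]
Op 6: c = malloc(13) -> c = 0; heap: [0-12 ALLOC][13-39 FREE]
Op 7: d = malloc(8) -> d = 13; heap: [0-12 ALLOC][13-20 ALLOC][21-39 FREE]
Op 8: e = malloc(3) -> e = 21; heap: [0-12 ALLOC][13-20 ALLOC][21-23 ALLOC][24-39 FREE]
malloc(8): first-fit scan over [0-12 ALLOC][13-20 ALLOC][21-23 ALLOC][24-39 FREE] -> 24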